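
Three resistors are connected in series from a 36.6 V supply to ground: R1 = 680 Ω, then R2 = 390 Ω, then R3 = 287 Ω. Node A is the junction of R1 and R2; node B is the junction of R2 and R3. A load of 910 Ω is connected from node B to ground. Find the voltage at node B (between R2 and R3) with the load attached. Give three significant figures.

V ≈ 6.20 V

At node B, R3 is in parallel with the load: R3‖R_L = 218.2 Ω.
Below node A the resistance is R2 + (R3‖R_L) = 608.2 Ω, so V_A = 36.6 × 608.2/1288 = 17.28 V.
Then V_B = V_A × (R3‖R_L)/(R2 + R3‖R_L) = 17.28 × 218.2/608.2 = 6.20 V.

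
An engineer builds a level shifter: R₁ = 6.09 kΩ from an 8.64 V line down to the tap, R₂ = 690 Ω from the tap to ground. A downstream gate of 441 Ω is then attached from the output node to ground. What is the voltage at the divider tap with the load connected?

V_out ≈ 0.366 V

The load sits in parallel with R₂: R₂‖R_L = (690 × 441) / (690 + 441) = 269.0 Ω.
V_out = 8.64 × 269.0 / (6090 + 269.0) = 8.64 × 269.0/6359 = 0.366 V.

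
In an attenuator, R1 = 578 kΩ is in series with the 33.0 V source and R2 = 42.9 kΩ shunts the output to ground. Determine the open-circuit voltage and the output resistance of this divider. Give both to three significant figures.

V_th is the open-circuit tap voltage: 33.0 × 42.9/(578 + 42.9) = 2.28 V.
With the supply zeroed, R1 and R2 appear in parallel from the tap: R_th = R1‖R2 = (578 × 42.9)/620.9 = 39.9 kΩ.

V_th = 2.28 V, R_th = 39.9 kΩ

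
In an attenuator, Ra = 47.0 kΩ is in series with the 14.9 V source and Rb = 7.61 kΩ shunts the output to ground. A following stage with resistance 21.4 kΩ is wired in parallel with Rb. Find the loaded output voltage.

V_out ≈ 1.59 V

The load sits in parallel with Rb: Rb‖R_L = (7.61 × 21.4) / (7.61 + 21.4) = 5.614 kΩ.
V_out = 14.9 × 5.614 / (47.0 + 5.614) = 14.9 × 5.614/52.61 = 1.59 V.
(Unloaded it would have been 2.08 V.)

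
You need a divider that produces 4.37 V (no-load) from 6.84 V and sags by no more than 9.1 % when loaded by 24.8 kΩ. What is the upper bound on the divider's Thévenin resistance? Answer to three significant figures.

R_th ≤ 2.48 kΩ

Loading drop = R_th/(R_th + R_L) ≤ 0.0910, so R_th ≤ R_L · ε/(1−ε) = 24.8 kΩ × 0.0910/0.9090 = 2.48 kΩ.
(Any R1, R2 with R2/(R1+R2) = 0.639 and R1‖R2 ≤ 2.48 kΩ will meet the spec.)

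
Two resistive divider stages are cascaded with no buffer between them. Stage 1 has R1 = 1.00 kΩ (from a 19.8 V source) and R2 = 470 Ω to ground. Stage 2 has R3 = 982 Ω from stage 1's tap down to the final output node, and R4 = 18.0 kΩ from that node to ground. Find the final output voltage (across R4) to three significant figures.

V_out ≈ 5.90 V

Stage 2 presents R3+R4 = 18980 Ω as a load on stage 1's tap.
Stage 1's lower leg becomes R2‖(R3+R4) = 458.6 Ω, so V_mid = 19.8 × 458.6/1459 = 6.226 V.
Stage 2 is itself unloaded: V_out = V_mid × R4/(R3+R4) = 6.226 × 18000/18980 = 5.90 V.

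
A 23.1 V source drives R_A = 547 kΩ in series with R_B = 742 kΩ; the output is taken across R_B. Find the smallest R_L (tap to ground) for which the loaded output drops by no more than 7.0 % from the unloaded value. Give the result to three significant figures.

R_L(min) ≈ 4.18 MΩ

Output resistance R_th = R_A‖R_B = (547 × 742)/1289 = 314.9 kΩ.
The fractional drop is R_th/(R_th + R_L); requiring this ≤ 0.0700 gives R_L ≥ R_th(1/0.0700 − 1) = 314.9 × 13.29 = 4.18 MΩ.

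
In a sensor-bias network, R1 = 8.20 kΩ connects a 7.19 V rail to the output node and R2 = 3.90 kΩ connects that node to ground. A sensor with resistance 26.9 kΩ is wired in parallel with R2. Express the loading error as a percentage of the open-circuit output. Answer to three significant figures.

8.95 %

Unloaded V = 7.19 × 3.90/12.10 = 2.3174 V.
Loaded: R2‖R_L = 3.406 kΩ, giving V = 7.19 × 3.406/11.61 = 2.1101 V.
Drop = (2.3174 − 2.1101) / 2.3174 = 8.95 %.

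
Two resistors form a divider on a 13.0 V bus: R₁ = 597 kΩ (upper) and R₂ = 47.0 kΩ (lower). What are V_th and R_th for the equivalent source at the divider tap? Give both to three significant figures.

V_th = 0.949 V, R_th = 43.6 kΩ

V_th is the open-circuit tap voltage: 13.0 × 47.0/(597 + 47.0) = 0.949 V.
With the supply zeroed, R₁ and R₂ appear in parallel from the tap: R_th = R₁‖R₂ = (597 × 47.0)/644.0 = 43.6 kΩ.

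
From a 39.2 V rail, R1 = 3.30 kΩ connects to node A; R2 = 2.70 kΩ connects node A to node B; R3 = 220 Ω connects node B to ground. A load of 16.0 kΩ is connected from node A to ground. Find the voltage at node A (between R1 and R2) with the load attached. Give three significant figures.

V ≈ 16.8 V

Below node A the series string R2+R3 = 2920 Ω sits in parallel with the 16000 Ω load: 2469 Ω.
V_A = 39.2 × 2469/(3300 + 2469) = 16.8 V.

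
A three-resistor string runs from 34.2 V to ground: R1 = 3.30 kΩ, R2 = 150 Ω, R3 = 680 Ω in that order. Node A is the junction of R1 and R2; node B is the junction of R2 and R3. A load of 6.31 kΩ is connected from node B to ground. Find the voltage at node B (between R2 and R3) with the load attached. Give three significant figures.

At node B, R3 is in parallel with the load: R3‖R_L = 613.8 Ω.
Below node A the resistance is R2 + (R3‖R_L) = 763.8 Ω, so V_A = 34.2 × 763.8/4064 = 6.428 V.
Then V_B = V_A × (R3‖R_L)/(R2 + R3‖R_L) = 6.428 × 613.8/763.8 = 5.17 V.

V ≈ 5.17 V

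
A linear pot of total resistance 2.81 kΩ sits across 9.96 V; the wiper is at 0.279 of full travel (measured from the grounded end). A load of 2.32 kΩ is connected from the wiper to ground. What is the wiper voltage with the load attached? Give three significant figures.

The wiper splits the pot into (1−α)R = 2026 Ω above and αR = 784.0 Ω below.
Lower section ‖ load = 586.0 Ω.
V_wiper = 9.96 × 586.0/(2026 + 586.0) = 2.23 V.

V ≈ 2.23 V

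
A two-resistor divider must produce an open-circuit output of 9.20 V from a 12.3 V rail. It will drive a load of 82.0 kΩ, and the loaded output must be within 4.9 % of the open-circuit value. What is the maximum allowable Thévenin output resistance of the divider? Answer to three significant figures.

R_th ≤ 4.23 kΩ

Loading drop = R_th/(R_th + R_L) ≤ 0.0490, so R_th ≤ R_L · ε/(1−ε) = 82.0 kΩ × 0.0490/0.9510 = 4.23 kΩ.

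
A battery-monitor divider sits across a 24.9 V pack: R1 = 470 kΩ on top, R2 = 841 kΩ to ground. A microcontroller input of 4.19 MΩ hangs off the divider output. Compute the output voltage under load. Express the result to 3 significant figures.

The load sits in parallel with R2: R2‖R_L = (841 × 4190) / (841 + 4190) = 700.4 kΩ.
V_out = 24.9 × 700.4 / (470 + 700.4) = 24.9 × 700.4/1170 = 14.9 V.

V_out ≈ 14.9 V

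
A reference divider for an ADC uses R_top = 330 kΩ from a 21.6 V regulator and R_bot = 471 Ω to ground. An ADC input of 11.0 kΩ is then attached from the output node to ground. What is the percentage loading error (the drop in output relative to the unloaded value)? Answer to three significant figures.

The divider's output (Thévenin) resistance is R_top‖R_bot = 470.3 Ω.
Fractional drop under load = R_th/(R_th + R_L) = 470.3 / (470.3 + 11000) = 0.04100.
So the output falls by 4.10 %.

4.10 %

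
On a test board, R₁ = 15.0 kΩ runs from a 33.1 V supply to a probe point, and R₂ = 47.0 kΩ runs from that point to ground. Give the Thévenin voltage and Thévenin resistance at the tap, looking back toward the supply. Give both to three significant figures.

V_th = 25.1 V, R_th = 11.4 kΩ

V_th is the open-circuit tap voltage: 33.1 × 47.0/(15.0 + 47.0) = 25.1 V.
With the supply zeroed, R₁ and R₂ appear in parallel from the tap: R_th = R₁‖R₂ = (15.0 × 47.0)/62.00 = 11.4 kΩ.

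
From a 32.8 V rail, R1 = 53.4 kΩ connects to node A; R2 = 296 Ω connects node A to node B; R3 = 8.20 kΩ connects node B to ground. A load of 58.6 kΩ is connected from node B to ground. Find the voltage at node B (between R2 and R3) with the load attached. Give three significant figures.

At node B, R3 is in parallel with the load: R3‖R_L = 7193 Ω.
Below node A the resistance is R2 + (R3‖R_L) = 7489 Ω, so V_A = 32.8 × 7489/60890 = 4.034 V.
Then V_B = V_A × (R3‖R_L)/(R2 + R3‖R_L) = 4.034 × 7193/7489 = 3.87 V.

V ≈ 3.87 V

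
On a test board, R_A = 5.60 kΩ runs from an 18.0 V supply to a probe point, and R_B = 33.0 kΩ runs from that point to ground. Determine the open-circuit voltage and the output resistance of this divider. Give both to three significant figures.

V_th = 15.4 V, R_th = 4.79 kΩ

V_th is the open-circuit tap voltage: 18.0 × 33.0/(5.60 + 33.0) = 15.4 V.
With the supply zeroed, R_A and R_B appear in parallel from the tap: R_th = R_A‖R_B = (5.60 × 33.0)/38.60 = 4.79 kΩ.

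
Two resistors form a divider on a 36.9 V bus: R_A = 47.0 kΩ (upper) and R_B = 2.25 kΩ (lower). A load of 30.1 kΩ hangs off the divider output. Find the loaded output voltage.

The load sits in parallel with R_B: R_B‖R_L = (2.25 × 30.1) / (2.25 + 30.1) = 2.094 kΩ.
V_out = 36.9 × 2.094 / (47.0 + 2.094) = 36.9 × 2.094/49.09 = 1.57 V.

V_out ≈ 1.57 V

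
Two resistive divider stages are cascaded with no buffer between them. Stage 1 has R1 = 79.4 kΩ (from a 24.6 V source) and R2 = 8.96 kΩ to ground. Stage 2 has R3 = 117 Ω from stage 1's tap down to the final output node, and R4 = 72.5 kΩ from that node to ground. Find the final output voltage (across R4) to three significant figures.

V_out ≈ 2.24 V

Stage 2 presents R3+R4 = 72620 Ω as a load on stage 1's tap.
Stage 1's lower leg becomes R2‖(R3+R4) = 7976 Ω, so V_mid = 24.6 × 7976/87380 = 2.246 V.
Stage 2 is itself unloaded: V_out = V_mid × R4/(R3+R4) = 2.246 × 72500/72620 = 2.24 V.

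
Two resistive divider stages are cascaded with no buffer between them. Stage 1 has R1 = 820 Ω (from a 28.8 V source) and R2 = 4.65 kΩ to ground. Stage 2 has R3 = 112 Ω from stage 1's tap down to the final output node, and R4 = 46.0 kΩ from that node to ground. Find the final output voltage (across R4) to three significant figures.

V_out ≈ 24.1 V

Stage 2 presents R3+R4 = 46110 Ω as a load on stage 1's tap.
Stage 1's lower leg becomes R2‖(R3+R4) = 4224 Ω, so V_mid = 28.8 × 4224/5044 = 24.12 V.
Stage 2 is itself unloaded: V_out = V_mid × R4/(R3+R4) = 24.12 × 46000/46110 = 24.1 V.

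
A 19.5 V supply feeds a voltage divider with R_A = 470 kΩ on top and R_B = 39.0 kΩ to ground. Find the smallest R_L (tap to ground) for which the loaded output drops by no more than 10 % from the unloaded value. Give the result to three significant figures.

Output resistance R_th = R_A‖R_B = (470 × 39.0)/509.0 = 36.01 kΩ.
The fractional drop is R_th/(R_th + R_L); requiring this ≤ 0.100 gives R_L ≥ R_th(1/0.100 − 1) = 36.01 × 9.000 = 324 kΩ.

R_L(min) ≈ 324 kΩ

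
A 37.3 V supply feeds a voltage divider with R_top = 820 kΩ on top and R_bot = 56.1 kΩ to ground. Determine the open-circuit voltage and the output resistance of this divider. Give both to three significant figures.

V_th = 2.39 V, R_th = 52.5 kΩ

V_th is the open-circuit tap voltage: 37.3 × 56.1/(820 + 56.1) = 2.39 V.
With the supply zeroed, R_top and R_bot appear in parallel from the tap: R_th = R_top‖R_bot = (820 × 56.1)/876.1 = 52.5 kΩ.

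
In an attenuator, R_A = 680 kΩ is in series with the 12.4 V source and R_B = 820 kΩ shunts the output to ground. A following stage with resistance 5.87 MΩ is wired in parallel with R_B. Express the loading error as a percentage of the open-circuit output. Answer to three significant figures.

The divider's output (Thévenin) resistance is R_A‖R_B = 371.7 kΩ.
Fractional drop under load = R_th/(R_th + R_L) = 371.7 / (371.7 + 5870) = 0.05956.
So the output falls by 5.96 %.

5.96 %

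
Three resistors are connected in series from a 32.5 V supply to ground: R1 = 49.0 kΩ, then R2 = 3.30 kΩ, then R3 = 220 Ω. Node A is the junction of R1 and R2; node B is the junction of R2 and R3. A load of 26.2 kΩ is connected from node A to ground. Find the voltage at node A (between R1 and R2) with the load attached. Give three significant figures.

V ≈ 1.94 V

Below node A the series string R2+R3 = 3520 Ω sits in parallel with the 26200 Ω load: 3103 Ω.
V_A = 32.5 × 3103/(49000 + 3103) = 1.94 V.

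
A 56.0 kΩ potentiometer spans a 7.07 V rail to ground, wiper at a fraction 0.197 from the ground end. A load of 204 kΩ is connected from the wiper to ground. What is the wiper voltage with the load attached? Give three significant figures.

V ≈ 1.33 V

The wiper splits the pot into (1−α)R = 44.97 kΩ above and αR = 11.03 kΩ below.
Lower section ‖ load = 10.47 kΩ.
V_wiper = 7.07 × 10.47/(44.97 + 10.47) = 1.33 V.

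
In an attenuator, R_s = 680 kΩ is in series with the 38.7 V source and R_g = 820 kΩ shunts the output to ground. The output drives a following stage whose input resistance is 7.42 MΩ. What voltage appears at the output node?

V_out ≈ 20.1 V

The load sits in parallel with R_g: R_g‖R_L = (820 × 7420) / (820 + 7420) = 738.4 kΩ.
V_out = 38.7 × 738.4 / (680 + 738.4) = 38.7 × 738.4/1418 = 20.1 V.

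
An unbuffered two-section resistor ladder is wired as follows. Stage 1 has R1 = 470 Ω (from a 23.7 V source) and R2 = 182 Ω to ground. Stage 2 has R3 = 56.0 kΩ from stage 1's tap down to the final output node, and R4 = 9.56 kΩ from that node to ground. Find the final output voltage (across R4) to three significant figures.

V_out ≈ 0.963 V

Stage 2 presents R3+R4 = 65560 Ω as a load on stage 1's tap.
Stage 1's lower leg becomes R2‖(R3+R4) = 181.5 Ω, so V_mid = 23.7 × 181.5/651.5 = 6.602 V.
Stage 2 is itself unloaded: V_out = V_mid × R4/(R3+R4) = 6.602 × 9560/65560 = 0.963 V.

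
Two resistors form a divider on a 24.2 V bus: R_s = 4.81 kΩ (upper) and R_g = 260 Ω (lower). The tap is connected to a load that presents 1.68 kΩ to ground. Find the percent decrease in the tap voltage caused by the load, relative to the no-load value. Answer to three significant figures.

The divider's output (Thévenin) resistance is R_s‖R_g = 246.7 Ω.
Fractional drop under load = R_th/(R_th + R_L) = 246.7 / (246.7 + 1680) = 0.1280.
So the output falls by 12.8 %.

12.8 %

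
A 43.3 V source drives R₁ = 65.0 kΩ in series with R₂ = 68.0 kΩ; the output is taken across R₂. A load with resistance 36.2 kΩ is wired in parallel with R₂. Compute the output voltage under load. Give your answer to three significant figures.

V_out ≈ 11.5 V

The load sits in parallel with R₂: R₂‖R_L = (68.0 × 36.2) / (68.0 + 36.2) = 23.62 kΩ.
V_out = 43.3 × 23.62 / (65.0 + 23.62) = 43.3 × 23.62/88.62 = 11.5 V.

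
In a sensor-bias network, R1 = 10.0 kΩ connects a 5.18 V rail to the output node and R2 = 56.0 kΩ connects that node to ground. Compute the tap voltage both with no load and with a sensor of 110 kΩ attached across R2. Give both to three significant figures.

Open-circuit: V = 5.18 × 56.0/(10.0 + 56.0) = 4.40 V.
With the load, R2 becomes R2‖R_L = 37.11 kΩ, so V = 5.18 × 37.11/47.11 = 4.08 V.

Unloaded: 4.40 V; loaded: 4.08 V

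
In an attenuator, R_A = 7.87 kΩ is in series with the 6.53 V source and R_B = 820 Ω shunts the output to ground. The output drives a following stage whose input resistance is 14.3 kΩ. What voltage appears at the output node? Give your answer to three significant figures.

The load sits in parallel with R_B: R_B‖R_L = (820 × 14300) / (820 + 14300) = 775.5 Ω.
V_out = 6.53 × 775.5 / (7870 + 775.5) = 6.53 × 775.5/8646 = 0.586 V.
(Unloaded it would have been 0.616 V.)

V_out ≈ 0.586 V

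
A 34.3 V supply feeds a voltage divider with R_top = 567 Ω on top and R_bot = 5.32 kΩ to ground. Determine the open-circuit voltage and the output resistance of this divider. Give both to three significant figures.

V_th is the open-circuit tap voltage: 34.3 × 5320/(567 + 5320) = 31.0 V.
With the supply zeroed, R_top and R_bot appear in parallel from the tap: R_th = R_top‖R_bot = (567 × 5320)/5887 = 512 Ω.

V_th = 31.0 V, R_th = 512 Ω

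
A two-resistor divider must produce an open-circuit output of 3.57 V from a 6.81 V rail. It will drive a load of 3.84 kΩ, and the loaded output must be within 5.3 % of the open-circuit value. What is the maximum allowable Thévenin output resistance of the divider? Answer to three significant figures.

R_th ≤ 215 Ω

Loading drop = R_th/(R_th + R_L) ≤ 0.0530, so R_th ≤ R_L · ε/(1−ε) = 3.84 kΩ × 0.0530/0.9470 = 215 Ω.
(Any R1, R2 with R2/(R1+R2) = 0.524 and R1‖R2 ≤ 215 Ω will meet the spec.)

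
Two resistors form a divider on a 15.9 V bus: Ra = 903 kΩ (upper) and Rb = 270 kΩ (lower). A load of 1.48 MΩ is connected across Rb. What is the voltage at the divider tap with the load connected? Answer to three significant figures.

The load sits in parallel with Rb: Rb‖R_L = (270 × 1480) / (270 + 1480) = 228.3 kΩ.
V_out = 15.9 × 228.3 / (903 + 228.3) = 15.9 × 228.3/1131 = 3.21 V.
(Unloaded it would have been 3.66 V.)

V_out ≈ 3.21 V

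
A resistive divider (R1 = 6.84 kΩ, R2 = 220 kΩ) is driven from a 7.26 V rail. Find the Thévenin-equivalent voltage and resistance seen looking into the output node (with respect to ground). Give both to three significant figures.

V_th = 7.04 V, R_th = 6.63 kΩ

V_th is the open-circuit tap voltage: 7.26 × 220/(6.84 + 220) = 7.04 V.
With the supply zeroed, R1 and R2 appear in parallel from the tap: R_th = R1‖R2 = (6.84 × 220)/226.8 = 6.63 kΩ.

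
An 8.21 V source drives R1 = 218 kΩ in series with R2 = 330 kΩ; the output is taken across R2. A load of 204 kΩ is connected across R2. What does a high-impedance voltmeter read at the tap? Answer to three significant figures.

V_out ≈ 3.01 V

The load sits in parallel with R2: R2‖R_L = (330 × 204) / (330 + 204) = 126.1 kΩ.
V_out = 8.21 × 126.1 / (218 + 126.1) = 8.21 × 126.1/344.1 = 3.01 V.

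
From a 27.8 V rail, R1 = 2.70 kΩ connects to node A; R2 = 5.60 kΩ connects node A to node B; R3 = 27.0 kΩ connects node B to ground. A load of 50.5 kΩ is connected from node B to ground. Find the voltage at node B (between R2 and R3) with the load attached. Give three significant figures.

At node B, R3 is in parallel with the load: R3‖R_L = 17.59 kΩ.
Below node A the resistance is R2 + (R3‖R_L) = 23.19 kΩ, so V_A = 27.8 × 23.19/25.89 = 24.90 V.
Then V_B = V_A × (R3‖R_L)/(R2 + R3‖R_L) = 24.90 × 17.59/23.19 = 18.9 V.

V ≈ 18.9 V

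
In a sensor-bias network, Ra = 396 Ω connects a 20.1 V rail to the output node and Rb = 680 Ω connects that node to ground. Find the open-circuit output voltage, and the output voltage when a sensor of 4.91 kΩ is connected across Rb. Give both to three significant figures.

Open-circuit: V = 20.1 × 680/(396 + 680) = 12.7 V.
With the load, Rb becomes Rb‖R_L = 597.3 Ω, so V = 20.1 × 597.3/993.3 = 12.1 V.

Unloaded: 12.7 V; loaded: 12.1 V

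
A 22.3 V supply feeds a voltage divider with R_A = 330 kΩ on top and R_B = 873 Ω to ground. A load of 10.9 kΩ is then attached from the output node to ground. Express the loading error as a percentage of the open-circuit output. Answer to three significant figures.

7.40 %

The divider's output (Thévenin) resistance is R_A‖R_B = 870.7 Ω.
Fractional drop under load = R_th/(R_th + R_L) = 870.7 / (870.7 + 10900) = 0.07397.
So the output falls by 7.40 %.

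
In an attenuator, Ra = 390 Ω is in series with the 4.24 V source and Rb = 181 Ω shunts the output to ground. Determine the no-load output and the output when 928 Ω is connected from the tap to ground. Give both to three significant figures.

Unloaded: 1.34 V; loaded: 1.19 V

Open-circuit: V = 4.24 × 181/(390 + 181) = 1.34 V.
With the load, Rb becomes Rb‖R_L = 151.5 Ω, so V = 4.24 × 151.5/541.5 = 1.19 V.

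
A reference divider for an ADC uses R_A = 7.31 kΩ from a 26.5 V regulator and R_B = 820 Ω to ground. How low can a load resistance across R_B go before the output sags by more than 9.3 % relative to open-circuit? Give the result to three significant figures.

Output resistance R_th = R_A‖R_B = (7310 × 820)/8130 = 737.3 Ω.
The fractional drop is R_th/(R_th + R_L); requiring this ≤ 0.0930 gives R_L ≥ R_th(1/0.0930 − 1) = 737.3 × 9.753 = 7.19 kΩ.

R_L(min) ≈ 7.19 kΩ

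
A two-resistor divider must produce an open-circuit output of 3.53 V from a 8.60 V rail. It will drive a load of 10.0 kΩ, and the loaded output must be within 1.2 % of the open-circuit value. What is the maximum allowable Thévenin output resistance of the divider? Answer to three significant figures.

Loading drop = R_th/(R_th + R_L) ≤ 0.0120, so R_th ≤ R_L · ε/(1−ε) = 10.0 kΩ × 0.0120/0.9880 = 121 Ω.
(Any R1, R2 with R2/(R1+R2) = 0.410 and R1‖R2 ≤ 121 Ω will meet the spec.)

R_th ≤ 121 Ω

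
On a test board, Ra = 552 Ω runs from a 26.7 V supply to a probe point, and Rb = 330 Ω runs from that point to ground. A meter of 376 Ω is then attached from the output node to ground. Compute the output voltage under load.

V_out ≈ 6.45 V

The load sits in parallel with Rb: Rb‖R_L = (330 × 376) / (330 + 376) = 175.8 Ω.
V_out = 26.7 × 175.8 / (552 + 175.8) = 26.7 × 175.8/727.8 = 6.45 V.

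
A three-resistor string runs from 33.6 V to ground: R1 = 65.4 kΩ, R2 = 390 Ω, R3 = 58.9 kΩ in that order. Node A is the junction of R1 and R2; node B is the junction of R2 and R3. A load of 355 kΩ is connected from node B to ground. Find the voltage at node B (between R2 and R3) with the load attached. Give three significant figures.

V ≈ 14.6 V

At node B, R3 is in parallel with the load: R3‖R_L = 50520 Ω.
Below node A the resistance is R2 + (R3‖R_L) = 50910 Ω, so V_A = 33.6 × 50910/116300 = 14.71 V.
Then V_B = V_A × (R3‖R_L)/(R2 + R3‖R_L) = 14.71 × 50520/50910 = 14.6 V.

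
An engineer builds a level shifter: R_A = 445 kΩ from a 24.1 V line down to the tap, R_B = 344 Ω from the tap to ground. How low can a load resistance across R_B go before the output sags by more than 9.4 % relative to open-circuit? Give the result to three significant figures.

Output resistance R_th = R_A‖R_B = (445000 × 344)/445300 = 343.7 Ω.
The fractional drop is R_th/(R_th + R_L); requiring this ≤ 0.0940 gives R_L ≥ R_th(1/0.0940 − 1) = 343.7 × 9.638 = 3.31 kΩ.

R_L(min) ≈ 3.31 kΩ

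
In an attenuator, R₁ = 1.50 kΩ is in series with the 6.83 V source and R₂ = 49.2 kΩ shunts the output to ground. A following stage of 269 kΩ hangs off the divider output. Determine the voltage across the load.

V_out ≈ 6.59 V

The load sits in parallel with R₂: R₂‖R_L = (49.2 × 269) / (49.2 + 269) = 41.59 kΩ.
V_out = 6.83 × 41.59 / (1.50 + 41.59) = 6.83 × 41.59/43.09 = 6.59 V.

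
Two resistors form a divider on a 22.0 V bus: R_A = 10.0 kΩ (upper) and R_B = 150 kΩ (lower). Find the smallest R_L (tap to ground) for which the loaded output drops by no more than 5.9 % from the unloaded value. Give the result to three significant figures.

R_L(min) ≈ 150 kΩ

Output resistance R_th = R_A‖R_B = (10.0 × 150)/160.0 = 9.375 kΩ.
The fractional drop is R_th/(R_th + R_L); requiring this ≤ 0.0590 gives R_L ≥ R_th(1/0.0590 − 1) = 9.375 × 15.95 = 150 kΩ.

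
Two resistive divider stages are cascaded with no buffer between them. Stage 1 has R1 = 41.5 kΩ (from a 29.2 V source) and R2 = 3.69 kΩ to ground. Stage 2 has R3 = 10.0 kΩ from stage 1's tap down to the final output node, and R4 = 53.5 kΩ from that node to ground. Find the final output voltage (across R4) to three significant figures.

V_out ≈ 1.91 V

Stage 2 presents R3+R4 = 63.50 kΩ as a load on stage 1's tap.
Stage 1's lower leg becomes R2‖(R3+R4) = 3.487 kΩ, so V_mid = 29.2 × 3.487/44.99 = 2.264 V.
Stage 2 is itself unloaded: V_out = V_mid × R4/(R3+R4) = 2.264 × 53.5/63.50 = 1.91 V.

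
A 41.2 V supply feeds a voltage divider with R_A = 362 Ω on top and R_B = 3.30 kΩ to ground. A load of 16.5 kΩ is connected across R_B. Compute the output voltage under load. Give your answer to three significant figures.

V_out ≈ 36.4 V

The load sits in parallel with R_B: R_B‖R_L = (3300 × 16500) / (3300 + 16500) = 2750 Ω.
V_out = 41.2 × 2750 / (362 + 2750) = 41.2 × 2750/3112 = 36.4 V.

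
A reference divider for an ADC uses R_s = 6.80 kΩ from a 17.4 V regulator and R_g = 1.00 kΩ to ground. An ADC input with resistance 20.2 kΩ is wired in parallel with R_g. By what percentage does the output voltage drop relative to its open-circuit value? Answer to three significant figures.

4.14 %

The divider's output (Thévenin) resistance is R_s‖R_g = 0.8718 kΩ.
Fractional drop under load = R_th/(R_th + R_L) = 0.8718 / (0.8718 + 20.2) = 0.04137.
So the output falls by 4.14 %.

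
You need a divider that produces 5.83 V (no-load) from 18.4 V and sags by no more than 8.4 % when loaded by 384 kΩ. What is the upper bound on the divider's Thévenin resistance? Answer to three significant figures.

Loading drop = R_th/(R_th + R_L) ≤ 0.0840, so R_th ≤ R_L · ε/(1−ε) = 384 kΩ × 0.0840/0.9160 = 35.2 kΩ.

R_th ≤ 35.2 kΩ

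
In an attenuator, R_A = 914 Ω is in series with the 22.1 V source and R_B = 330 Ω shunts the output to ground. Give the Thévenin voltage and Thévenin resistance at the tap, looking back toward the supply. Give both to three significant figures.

V_th is the open-circuit tap voltage: 22.1 × 330/(914 + 330) = 5.86 V.
With the supply zeroed, R_A and R_B appear in parallel from the tap: R_th = R_A‖R_B = (914 × 330)/1244 = 242 Ω.

V_th = 5.86 V, R_th = 242 Ω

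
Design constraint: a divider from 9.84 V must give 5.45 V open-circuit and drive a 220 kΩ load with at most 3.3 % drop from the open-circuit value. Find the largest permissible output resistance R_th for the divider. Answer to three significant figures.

R_th ≤ 7.51 kΩ

Loading drop = R_th/(R_th + R_L) ≤ 0.0330, so R_th ≤ R_L · ε/(1−ε) = 220 kΩ × 0.0330/0.9670 = 7.51 kΩ.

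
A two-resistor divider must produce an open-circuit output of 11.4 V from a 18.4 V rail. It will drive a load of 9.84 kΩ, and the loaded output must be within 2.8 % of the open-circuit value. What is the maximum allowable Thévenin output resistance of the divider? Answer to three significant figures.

R_th ≤ 283 Ω

Loading drop = R_th/(R_th + R_L) ≤ 0.0280, so R_th ≤ R_L · ε/(1−ε) = 9.84 kΩ × 0.0280/0.9720 = 283 Ω.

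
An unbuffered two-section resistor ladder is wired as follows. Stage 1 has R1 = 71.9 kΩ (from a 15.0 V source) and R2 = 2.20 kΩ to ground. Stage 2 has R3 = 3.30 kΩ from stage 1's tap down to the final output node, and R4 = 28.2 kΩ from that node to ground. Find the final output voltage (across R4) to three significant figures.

Stage 2 presents R3+R4 = 31.50 kΩ as a load on stage 1's tap.
Stage 1's lower leg becomes R2‖(R3+R4) = 2.056 kΩ, so V_mid = 15.0 × 2.056/73.96 = 0.4171 V.
Stage 2 is itself unloaded: V_out = V_mid × R4/(R3+R4) = 0.4171 × 28.2/31.50 = 0.373 V.

V_out ≈ 0.373 V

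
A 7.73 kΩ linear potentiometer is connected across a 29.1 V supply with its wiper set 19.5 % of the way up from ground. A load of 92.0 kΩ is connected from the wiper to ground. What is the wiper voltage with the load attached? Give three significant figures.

The wiper splits the pot into (1−α)R = 6.223 kΩ above and αR = 1.507 kΩ below.
Lower section ‖ load = 1.483 kΩ.
V_wiper = 29.1 × 1.483/(6.223 + 1.483) = 5.60 V.

V ≈ 5.60 V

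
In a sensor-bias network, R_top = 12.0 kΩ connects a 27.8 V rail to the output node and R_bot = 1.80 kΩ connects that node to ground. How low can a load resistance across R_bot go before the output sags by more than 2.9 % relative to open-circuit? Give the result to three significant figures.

R_L(min) ≈ 52.4 kΩ

Output resistance R_th = R_top‖R_bot = (12.0 × 1.80)/13.80 = 1.565 kΩ.
The fractional drop is R_th/(R_th + R_L); requiring this ≤ 0.0290 gives R_L ≥ R_th(1/0.0290 − 1) = 1.565 × 33.48 = 52.4 kΩ.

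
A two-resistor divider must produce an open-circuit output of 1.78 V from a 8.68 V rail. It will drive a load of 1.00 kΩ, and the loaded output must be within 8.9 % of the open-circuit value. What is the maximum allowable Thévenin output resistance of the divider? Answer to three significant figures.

R_th ≤ 97.7 Ω

Loading drop = R_th/(R_th + R_L) ≤ 0.0890, so R_th ≤ R_L · ε/(1−ε) = 1.00 kΩ × 0.0890/0.9110 = 97.7 Ω.
(Any R1, R2 with R2/(R1+R2) = 0.205 and R1‖R2 ≤ 97.7 Ω will meet the spec.)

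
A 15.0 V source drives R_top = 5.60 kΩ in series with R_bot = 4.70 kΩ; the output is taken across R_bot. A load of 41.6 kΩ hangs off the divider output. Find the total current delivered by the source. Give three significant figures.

I ≈ 1.53 mA

R_bot‖R_L = 4.223 kΩ, so the source sees R_top + R_bot‖R_L = 9.823 kΩ.
I = 15.0 V / 9.823 kΩ = 1.53 mA.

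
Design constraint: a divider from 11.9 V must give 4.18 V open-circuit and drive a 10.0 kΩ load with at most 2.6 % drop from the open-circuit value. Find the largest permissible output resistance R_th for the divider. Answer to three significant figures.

Loading drop = R_th/(R_th + R_L) ≤ 0.0260, so R_th ≤ R_L · ε/(1−ε) = 10.0 kΩ × 0.0260/0.9740 = 267 Ω.
(Any R1, R2 with R2/(R1+R2) = 0.351 and R1‖R2 ≤ 267 Ω will meet the spec.)

R_th ≤ 267 Ω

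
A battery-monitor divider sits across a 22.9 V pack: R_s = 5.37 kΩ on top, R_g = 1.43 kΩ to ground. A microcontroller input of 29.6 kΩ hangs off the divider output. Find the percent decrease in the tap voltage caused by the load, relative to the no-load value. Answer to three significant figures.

3.67 %

The divider's output (Thévenin) resistance is R_s‖R_g = 1.129 kΩ.
Fractional drop under load = R_th/(R_th + R_L) = 1.129 / (1.129 + 29.6) = 0.03675.
So the output falls by 3.67 %.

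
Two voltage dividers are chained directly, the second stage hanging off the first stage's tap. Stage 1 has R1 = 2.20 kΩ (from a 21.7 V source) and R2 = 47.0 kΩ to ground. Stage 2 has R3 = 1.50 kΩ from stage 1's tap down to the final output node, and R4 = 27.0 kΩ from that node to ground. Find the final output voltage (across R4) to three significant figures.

Stage 2 presents R3+R4 = 28.50 kΩ as a load on stage 1's tap.
Stage 1's lower leg becomes R2‖(R3+R4) = 17.74 kΩ, so V_mid = 21.7 × 17.74/19.94 = 19.31 V.
Stage 2 is itself unloaded: V_out = V_mid × R4/(R3+R4) = 19.31 × 27.0/28.50 = 18.3 V.

V_out ≈ 18.3 V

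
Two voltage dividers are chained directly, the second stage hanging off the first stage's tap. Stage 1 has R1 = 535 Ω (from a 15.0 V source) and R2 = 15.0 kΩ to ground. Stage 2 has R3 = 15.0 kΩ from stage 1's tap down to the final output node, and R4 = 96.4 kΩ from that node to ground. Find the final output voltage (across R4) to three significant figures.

V_out ≈ 12.5 V

Stage 2 presents R3+R4 = 111400 Ω as a load on stage 1's tap.
Stage 1's lower leg becomes R2‖(R3+R4) = 13220 Ω, so V_mid = 15.0 × 13220/13750 = 14.42 V.
Stage 2 is itself unloaded: V_out = V_mid × R4/(R3+R4) = 14.42 × 96400/111400 = 12.5 V.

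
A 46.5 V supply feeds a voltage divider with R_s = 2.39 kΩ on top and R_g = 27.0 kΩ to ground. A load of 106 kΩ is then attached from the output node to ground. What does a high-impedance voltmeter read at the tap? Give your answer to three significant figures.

The load sits in parallel with R_g: R_g‖R_L = (27.0 × 106) / (27.0 + 106) = 21.52 kΩ.
V_out = 46.5 × 21.52 / (2.39 + 21.52) = 46.5 × 21.52/23.91 = 41.9 V.

V_out ≈ 41.9 V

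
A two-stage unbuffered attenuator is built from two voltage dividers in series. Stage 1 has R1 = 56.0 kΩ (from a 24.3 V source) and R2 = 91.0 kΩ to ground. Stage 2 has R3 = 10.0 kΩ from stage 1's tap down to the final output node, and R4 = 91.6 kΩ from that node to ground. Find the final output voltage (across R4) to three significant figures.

Stage 2 presents R3+R4 = 101.6 kΩ as a load on stage 1's tap.
Stage 1's lower leg becomes R2‖(R3+R4) = 48.00 kΩ, so V_mid = 24.3 × 48.00/104.0 = 11.22 V.
Stage 2 is itself unloaded: V_out = V_mid × R4/(R3+R4) = 11.22 × 91.6/101.6 = 10.1 V.

V_out ≈ 10.1 V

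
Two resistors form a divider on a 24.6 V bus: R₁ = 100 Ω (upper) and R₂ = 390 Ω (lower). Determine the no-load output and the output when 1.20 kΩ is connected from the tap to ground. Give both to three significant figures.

Unloaded: 19.6 V; loaded: 18.4 V

Open-circuit: V = 24.6 × 390/(100 + 390) = 19.6 V.
With the load, R₂ becomes R₂‖R_L = 294.3 Ω, so V = 24.6 × 294.3/394.3 = 18.4 V.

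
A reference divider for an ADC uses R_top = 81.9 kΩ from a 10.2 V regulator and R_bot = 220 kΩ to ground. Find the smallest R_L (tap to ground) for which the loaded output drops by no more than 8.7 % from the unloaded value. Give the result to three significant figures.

Output resistance R_th = R_top‖R_bot = (81.9 × 220)/301.9 = 59.68 kΩ.
The fractional drop is R_th/(R_th + R_L); requiring this ≤ 0.0870 gives R_L ≥ R_th(1/0.0870 − 1) = 59.68 × 10.49 = 626 kΩ.

R_L(min) ≈ 626 kΩ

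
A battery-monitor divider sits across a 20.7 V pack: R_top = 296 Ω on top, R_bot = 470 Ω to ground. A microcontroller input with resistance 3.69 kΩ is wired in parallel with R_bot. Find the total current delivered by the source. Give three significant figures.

R_bot‖R_L = 416.9 Ω, so the source sees R_top + R_bot‖R_L = 712.9 Ω.
I = 20.7 V / 712.9 Ω = 29.0 mA.

I ≈ 29.0 mA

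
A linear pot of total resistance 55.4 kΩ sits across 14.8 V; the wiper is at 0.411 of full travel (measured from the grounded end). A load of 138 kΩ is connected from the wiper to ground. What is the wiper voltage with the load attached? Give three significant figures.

The wiper splits the pot into (1−α)R = 32.63 kΩ above and αR = 22.77 kΩ below.
Lower section ‖ load = 19.54 kΩ.
V_wiper = 14.8 × 19.54/(32.63 + 19.54) = 5.54 V.

V ≈ 5.54 V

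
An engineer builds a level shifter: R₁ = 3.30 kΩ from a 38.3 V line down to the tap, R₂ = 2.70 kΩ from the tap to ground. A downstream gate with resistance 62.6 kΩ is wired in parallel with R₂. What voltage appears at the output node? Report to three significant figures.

V_out ≈ 16.8 V

The load sits in parallel with R₂: R₂‖R_L = (2.70 × 62.6) / (2.70 + 62.6) = 2.588 kΩ.
V_out = 38.3 × 2.588 / (3.30 + 2.588) = 38.3 × 2.588/5.888 = 16.8 V.
(Unloaded it would have been 17.2 V.)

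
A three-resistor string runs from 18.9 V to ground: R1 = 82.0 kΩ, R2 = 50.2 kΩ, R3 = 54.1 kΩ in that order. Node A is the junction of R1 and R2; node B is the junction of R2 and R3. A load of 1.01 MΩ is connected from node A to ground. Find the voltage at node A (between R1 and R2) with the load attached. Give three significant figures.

V ≈ 10.1 V

Below node A the series string R2+R3 = 104.3 kΩ sits in parallel with the 1010 kΩ load: 94.54 kΩ.
V_A = 18.9 × 94.54/(82.0 + 94.54) = 10.1 V.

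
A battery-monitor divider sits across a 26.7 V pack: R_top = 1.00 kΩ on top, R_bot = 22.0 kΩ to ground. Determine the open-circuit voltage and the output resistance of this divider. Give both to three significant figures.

V_th = 25.5 V, R_th = 957 Ω

V_th is the open-circuit tap voltage: 26.7 × 22.0/(1.00 + 22.0) = 25.5 V.
With the supply zeroed, R_top and R_bot appear in parallel from the tap: R_th = R_top‖R_bot = (1.00 × 22.0)/23.00 = 957 Ω.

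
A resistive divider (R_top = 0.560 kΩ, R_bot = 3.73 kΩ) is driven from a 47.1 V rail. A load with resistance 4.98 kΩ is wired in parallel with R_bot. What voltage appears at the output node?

V_out ≈ 37.3 V

The load sits in parallel with R_bot: R_bot‖R_L = (3730 × 4980) / (3730 + 4980) = 2133 Ω.
V_out = 47.1 × 2133 / (560 + 2133) = 47.1 × 2133/2693 = 37.3 V.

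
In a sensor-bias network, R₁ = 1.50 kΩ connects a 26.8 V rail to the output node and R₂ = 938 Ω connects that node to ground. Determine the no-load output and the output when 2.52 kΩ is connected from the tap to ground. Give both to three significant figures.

Open-circuit: V = 26.8 × 938/(1500 + 938) = 10.3 V.
With the load, R₂ becomes R₂‖R_L = 683.6 Ω, so V = 26.8 × 683.6/2184 = 8.39 V.

Unloaded: 10.3 V; loaded: 8.39 V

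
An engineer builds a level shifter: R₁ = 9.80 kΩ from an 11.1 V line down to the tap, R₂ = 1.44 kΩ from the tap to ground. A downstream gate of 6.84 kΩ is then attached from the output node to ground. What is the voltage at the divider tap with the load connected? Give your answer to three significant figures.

V_out ≈ 1.20 V

The load sits in parallel with R₂: R₂‖R_L = (1.44 × 6.84) / (1.44 + 6.84) = 1.190 kΩ.
V_out = 11.1 × 1.190 / (9.80 + 1.190) = 11.1 × 1.190/10.99 = 1.20 V.
(Unloaded it would have been 1.42 V.)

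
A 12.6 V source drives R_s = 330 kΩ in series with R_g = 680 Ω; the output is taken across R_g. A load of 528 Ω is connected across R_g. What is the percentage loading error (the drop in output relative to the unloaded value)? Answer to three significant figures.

Unloaded V = 12.6 × 680/330700 = 0.02591 V.
Loaded: R_g‖R_L = 297.2 Ω, giving V = 12.6 × 297.2/330300 = 0.01134 V.
Drop = (0.02591 − 0.01134) / 0.02591 = 56.2 %.

56.2 %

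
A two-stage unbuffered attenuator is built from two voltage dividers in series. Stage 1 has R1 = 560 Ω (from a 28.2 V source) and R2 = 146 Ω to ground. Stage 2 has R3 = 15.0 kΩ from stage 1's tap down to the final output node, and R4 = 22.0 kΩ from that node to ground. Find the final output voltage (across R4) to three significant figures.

Stage 2 presents R3+R4 = 37000 Ω as a load on stage 1's tap.
Stage 1's lower leg becomes R2‖(R3+R4) = 145.4 Ω, so V_mid = 28.2 × 145.4/705.4 = 5.814 V.
Stage 2 is itself unloaded: V_out = V_mid × R4/(R3+R4) = 5.814 × 22000/37000 = 3.46 V.

V_out ≈ 3.46 V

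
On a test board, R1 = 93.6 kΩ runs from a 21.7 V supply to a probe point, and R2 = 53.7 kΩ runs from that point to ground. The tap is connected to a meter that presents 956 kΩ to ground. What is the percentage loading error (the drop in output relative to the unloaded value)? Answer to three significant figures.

3.45 %

The divider's output (Thévenin) resistance is R1‖R2 = 34.12 kΩ.
Fractional drop under load = R_th/(R_th + R_L) = 34.12 / (34.12 + 956) = 0.03446.
So the output falls by 3.45 %.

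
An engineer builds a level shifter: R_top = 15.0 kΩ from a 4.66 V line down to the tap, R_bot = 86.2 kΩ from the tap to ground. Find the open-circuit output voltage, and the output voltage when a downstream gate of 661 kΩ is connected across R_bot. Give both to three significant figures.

Unloaded: 3.97 V; loaded: 3.89 V

Open-circuit: V = 4.66 × 86.2/(15.0 + 86.2) = 3.97 V.
With the load, R_bot becomes R_bot‖R_L = 76.26 kΩ, so V = 4.66 × 76.26/91.26 = 3.89 V.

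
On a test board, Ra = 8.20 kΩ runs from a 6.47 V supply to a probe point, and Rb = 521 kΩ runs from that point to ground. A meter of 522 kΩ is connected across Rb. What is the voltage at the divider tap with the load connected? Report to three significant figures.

The load sits in parallel with Rb: Rb‖R_L = (521 × 522) / (521 + 522) = 260.7 kΩ.
V_out = 6.47 × 260.7 / (8.20 + 260.7) = 6.47 × 260.7/268.9 = 6.27 V.

V_out ≈ 6.27 V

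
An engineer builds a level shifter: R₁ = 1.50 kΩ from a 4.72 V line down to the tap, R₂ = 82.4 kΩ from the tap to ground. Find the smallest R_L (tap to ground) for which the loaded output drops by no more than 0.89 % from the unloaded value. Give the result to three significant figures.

Output resistance R_th = R₁‖R₂ = (1.50 × 82.4)/83.90 = 1.473 kΩ.
The fractional drop is R_th/(R_th + R_L); requiring this ≤ 0.00890 gives R_L ≥ R_th(1/0.00890 − 1) = 1.473 × 111.4 = 164 kΩ.

R_L(min) ≈ 164 kΩ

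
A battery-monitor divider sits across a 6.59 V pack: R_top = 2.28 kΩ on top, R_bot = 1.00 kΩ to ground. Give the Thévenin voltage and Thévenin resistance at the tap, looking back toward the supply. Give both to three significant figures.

V_th = 2.01 V, R_th = 695 Ω

V_th is the open-circuit tap voltage: 6.59 × 1.00/(2.28 + 1.00) = 2.01 V.
With the supply zeroed, R_top and R_bot appear in parallel from the tap: R_th = R_top‖R_bot = (2.28 × 1.00)/3.280 = 695 Ω.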